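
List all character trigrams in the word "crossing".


Word: "crossing" (length 8)
Number of trigrams = 8 - 3 + 1 = 6
  Position 0: "cro"
  Position 1: "ros"
  Position 2: "oss"
  Position 3: "ssi"
  Position 4: "sin"
  Position 5: "ing"
Trigrams = "cro", "ros", "oss", "ssi", "sin", "ing"


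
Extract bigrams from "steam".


Word: "steam" (length 5)
Number of bigrams = 5 - 2 + 1 = 4
  Position 0: "st"
  Position 1: "te"
  Position 2: "ea"
  Position 3: "am"
Bigrams = "st", "te", "ea", "am"


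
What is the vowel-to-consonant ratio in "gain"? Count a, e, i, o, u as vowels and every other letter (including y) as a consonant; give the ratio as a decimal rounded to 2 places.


Word: "gain"
Vowels (a,e,i,o,u): 2
Consonants: 2
Ratio = 2/2
= 1.00


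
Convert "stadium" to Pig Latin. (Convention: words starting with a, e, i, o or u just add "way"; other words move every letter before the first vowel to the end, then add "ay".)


Word: "stadium"
Starts with consonant(s) → move to end, add 'ay'
Consonant cluster: "st"
Pig Latin = "adiumstay"


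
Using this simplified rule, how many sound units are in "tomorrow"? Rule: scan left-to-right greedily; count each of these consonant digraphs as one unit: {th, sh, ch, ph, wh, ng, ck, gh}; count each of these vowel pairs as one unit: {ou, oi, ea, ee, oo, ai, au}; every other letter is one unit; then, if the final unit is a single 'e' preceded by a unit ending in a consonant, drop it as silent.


Word: "tomorrow" (8 letters)
Left-to-right scan:
  [1] 't' (letter)
  [2] 'o' (letter)
  [3] 'm' (letter)
  [4] 'o' (letter)
  [5] 'r' (letter)
  [6] 'r' (letter)
  [7] 'o' (letter)
  [8] 'w' (letter)
Units from scan: 8
Sound units = 8 units


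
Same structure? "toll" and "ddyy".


Pattern of "toll": [0, 1, 2, 2]
Pattern of "ddyy": [0, 0, 1, 1]
Patterns do not match
Same pattern = No


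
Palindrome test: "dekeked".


Word: "dekeked"
Reversed: "dekeked"
Forward == Backward? dekeked == dekeked
Palindrome = Yes


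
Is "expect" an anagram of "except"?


Word 1: "except" → sorted: ceeptx
Word 2: "expect" → sorted: ceeptx
Same letters? ceeptx == ceeptx
Anagram = Yes


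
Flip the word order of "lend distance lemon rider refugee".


Original: "lend distance lemon rider refugee"
Words (1..n): lend | distance | lemon | rider | refugee
Reversed (n..1): refugee | rider | lemon | distance | lend
Result = "refugee rider lemon distance lend"


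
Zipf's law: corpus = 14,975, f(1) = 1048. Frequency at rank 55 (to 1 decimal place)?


Zipf's law: f(r) = f(1) / r
f(1) = 1048
f(55) = 1048 / 55
= 19.1 occurrences


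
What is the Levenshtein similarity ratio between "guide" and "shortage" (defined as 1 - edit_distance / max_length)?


Word 1: "guide" (length 5)
Word 2: "shortage" (length 8)
One optimal edit sequence:
  1. insert 's'  (+1)
  2. insert 'h'  (+1)
  3. insert 'o'  (+1)
  4. substitute 'g' -> 'r'  (+1)
  5. substitute 'u' -> 't'  (+1)
  6. substitute 'i' -> 'a'  (+1)
  7. substitute 'd' -> 'g'  (+1)
  8. keep 'e'
Edit distance = 7
Max length = max(5, 8) = 8
Similarity = 1 - 7/8
= 0.1250


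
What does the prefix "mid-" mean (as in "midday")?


Prefix: mid-
Example: midday (mid- + day)
Meaning = middle


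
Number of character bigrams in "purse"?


Word: "purse" (length 5)
Number of 2-grams = length - 2 + 1 = 5 - 2 + 1
= 4


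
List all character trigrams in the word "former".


Word: "former" (length 6)
Number of trigrams = 6 - 3 + 1 = 4
  Position 0: "for"
  Position 1: "orm"
  Position 2: "rme"
  Position 3: "mer"
Trigrams = "for", "orm", "rme", "mer"


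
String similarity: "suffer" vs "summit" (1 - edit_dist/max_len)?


Word 1: "suffer" (length 6)
Word 2: "summit" (length 6)
One optimal edit sequence:
  1. keep 's'
  2. keep 'u'
  3. substitute 'f' -> 'm'  (+1)
  4. substitute 'f' -> 'm'  (+1)
  5. substitute 'e' -> 'i'  (+1)
  6. substitute 'r' -> 't'  (+1)
Edit distance = 4
Max length = max(6, 6) = 6
Similarity = 1 - 4/6
= 0.3333


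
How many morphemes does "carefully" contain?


Word: "carefully"
Morphemes: care + -ful + -ly
Each morpheme carries meaning
= 3 morphemes


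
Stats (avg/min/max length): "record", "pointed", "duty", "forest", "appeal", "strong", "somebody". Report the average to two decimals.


Lengths: "record"=6, "pointed"=7, "duty"=4, "forest"=6, "appeal"=6, "strong"=6, "somebody"=8
Sum = 43, Count = 7
Average = 43/7 = 6.14
= avg=6.14, min=4, max=8


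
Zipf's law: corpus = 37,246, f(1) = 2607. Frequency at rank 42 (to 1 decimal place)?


Zipf's law: f(r) = f(1) / r
f(1) = 2607
f(42) = 2607 / 42
= 62.1 occurrences


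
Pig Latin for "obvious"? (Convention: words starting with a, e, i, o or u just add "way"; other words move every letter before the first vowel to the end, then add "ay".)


Word: "obvious"
Starts with vowel → add 'way'
Pig Latin = "obviousway"


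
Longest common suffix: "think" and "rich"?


Word 1: "think"
Word 2: "rich"
Comparing from end:
  Pos -1: 'k' != 'h' (stop)
LCS = "" (length 0)


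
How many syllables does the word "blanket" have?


Word: "blanket"
Syllable breakdown: blan / ket
Counting: 2 parts
= 2 syllables


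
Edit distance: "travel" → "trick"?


Word 1: "travel" (length 6)
Word 2: "trick" (length 5)
One optimal edit sequence (insert/delete/substitute each cost 1):
  1. keep 't'
  2. keep 'r'
  3. delete 'a'  (+1)
  4. substitute 'v' -> 'i'  (+1)
  5. substitute 'e' -> 'c'  (+1)
  6. substitute 'l' -> 'k'  (+1)
Total edit operations: 4
Edit distance = 4


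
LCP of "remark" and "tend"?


Word 1: "remark"
Word 2: "tend"
Comparing from start:
  Pos 0: 'r' != 't' (stop)
LCP = "" (length 0)


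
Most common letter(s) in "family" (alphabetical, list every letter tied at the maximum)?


Word: "family"
Letter counts:
  'a': 1
  'f': 1
  'i': 1
  'l': 1
  'm': 1
  'y': 1
Maximum count = 1
Most frequent = 'a', 'f', 'i', 'l', 'm', 'y' (1 time each)


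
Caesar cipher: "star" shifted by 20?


Word: "star"
Shift: 20
Each letter → (letter + shift) mod 26:
  's' (18) + 20 = 12 → 'm'
  't' (19) + 20 = 13 → 'n'
  'a' (0) + 20 = 20 → 'u'
  'r' (17) + 20 = 11 → 'l'
Result = "mnul"


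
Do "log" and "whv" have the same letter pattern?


Pattern of "log": [0, 1, 2]
Pattern of "whv": [0, 1, 2]
Patterns match
Same pattern = Yes


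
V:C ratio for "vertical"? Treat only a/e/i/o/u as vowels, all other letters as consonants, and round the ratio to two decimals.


Word: "vertical"
Vowels (a,e,i,o,u): 3
Consonants: 5
Ratio = 3/5
= 0.60


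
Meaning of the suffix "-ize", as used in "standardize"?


Suffix: -ize
Example: standardize (standard + -ize)
Meaning = to make


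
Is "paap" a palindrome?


Word: "paap"
Reversed: "paap"
Forward == Backward? paap == paap
Palindrome = Yes


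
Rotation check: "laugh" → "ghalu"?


Word: "laugh", Candidate: "ghalu"
Method: check if candidate is substring of word+word
"laughlaugh" contains "ghalu"? No
Is rotation = No


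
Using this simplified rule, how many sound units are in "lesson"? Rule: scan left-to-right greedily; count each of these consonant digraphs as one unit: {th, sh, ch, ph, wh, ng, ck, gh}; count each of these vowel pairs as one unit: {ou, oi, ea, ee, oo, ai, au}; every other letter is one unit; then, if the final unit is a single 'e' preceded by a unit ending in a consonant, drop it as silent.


Word: "lesson" (6 letters)
Left-to-right scan:
  1. 'l' (letter)
  2. 'e' (letter)
  3. 's' (letter)
  4. 's' (letter)
  5. 'o' (letter)
  6. 'n' (letter)
Units from scan: 6
Sound units = 6 units


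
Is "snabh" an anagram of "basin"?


Word 1: "basin" → sorted: abins
Word 2: "snabh" → sorted: abhns
Same letters? abins != abhns
Anagram = No


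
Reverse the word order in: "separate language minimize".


Original: "separate language minimize"
Words (1..n): separate | language | minimize
Reversed (n..1): minimize | language | separate
Result = "minimize language separate"


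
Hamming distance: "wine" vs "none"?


Comparing character by character (same length = 4):
  Pos 0: 'w' vs 'n' !=
  Pos 1: 'i' vs 'o' !=
  Pos 2: 'n' vs 'n' =
  Pos 3: 'e' vs 'e' =
Hamming distance = 2


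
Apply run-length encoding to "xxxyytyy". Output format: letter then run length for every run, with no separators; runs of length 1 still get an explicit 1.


String: "xxxyytyy"
Scanning for consecutive runs:
  'x' x 3
  'y' x 2
  't' x 1
  'y' x 2
RLE = "x3y2t1y2"


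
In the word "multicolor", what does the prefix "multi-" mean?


Prefix: multi-
Example: multicolor = multi- + color
Meaning = many


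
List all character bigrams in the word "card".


Word: "card" (length 4)
Number of bigrams = 4 - 2 + 1 = 3
  Position 0: "ca"
  Position 1: "ar"
  Position 2: "rd"
Bigrams = "ca", "ar", "rd"


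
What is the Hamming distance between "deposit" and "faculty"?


Comparing character by character (same length = 7):
  Pos 0: 'd' vs 'f' !=
  Pos 1: 'e' vs 'a' !=
  Pos 2: 'p' vs 'c' !=
  Pos 3: 'o' vs 'u' !=
  Pos 4: 's' vs 'l' !=
  Pos 5: 'i' vs 't' !=
  Pos 6: 't' vs 'y' !=
Hamming distance = 7


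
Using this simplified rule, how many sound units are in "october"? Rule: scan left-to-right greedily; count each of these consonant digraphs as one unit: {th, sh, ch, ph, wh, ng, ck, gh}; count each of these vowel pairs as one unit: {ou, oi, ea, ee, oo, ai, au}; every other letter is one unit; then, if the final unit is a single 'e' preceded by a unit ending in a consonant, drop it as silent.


Word: "october" (7 letters)
Left-to-right scan:
  1. 'o' (letter)
  2. 'c' (letter)
  3. 't' (letter)
  4. 'o' (letter)
  5. 'b' (letter)
  6. 'e' (letter)
  7. 'r' (letter)
Units from scan: 7
Sound units = 7 units


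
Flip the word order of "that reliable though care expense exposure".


Original: "that reliable though care expense exposure"
Words (1..n): that | reliable | though | care | expense | exposure
Reversed (n..1): exposure | expense | care | though | reliable | that
Result = "exposure expense care though reliable that"


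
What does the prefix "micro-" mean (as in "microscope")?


Prefix: micro-
As in: microscope -> micro- + scope
Meaning = small


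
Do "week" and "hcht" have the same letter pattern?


Pattern of "week": [0, 1, 1, 2]
Pattern of "hcht": [0, 1, 0, 2]
Patterns do not match
Same pattern = No


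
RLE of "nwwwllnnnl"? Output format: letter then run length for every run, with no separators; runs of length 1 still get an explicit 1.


String: "nwwwllnnnl"
Scanning for consecutive runs:
  'n' x 1
  'w' x 3
  'l' x 2
  'n' x 3
  'l' x 1
RLE = "n1w3l2n3l1"


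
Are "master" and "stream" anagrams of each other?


Word 1: "master" → sorted: aemrst
Word 2: "stream" → sorted: aemrst
Same letters? aemrst == aemrst
Anagram = Yes


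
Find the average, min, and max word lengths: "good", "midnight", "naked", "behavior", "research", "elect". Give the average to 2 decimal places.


Lengths: "good"=4, "midnight"=8, "naked"=5, "behavior"=8, "research"=8, "elect"=5
Sum = 38, Count = 6
Average = 38/6 = 6.33
= avg=6.33, min=4, max=8


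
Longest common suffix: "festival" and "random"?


Word 1: "festival"
Word 2: "random"
Comparing from end:
  Pos -1: 'l' != 'm' (stop)
LCS = "" (length 0)


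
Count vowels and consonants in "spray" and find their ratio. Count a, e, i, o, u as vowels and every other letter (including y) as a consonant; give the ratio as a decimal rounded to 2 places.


Word: "spray"
Vowels (a,e,i,o,u): 1
Consonants: 4
Ratio = 1/4
= 0.25


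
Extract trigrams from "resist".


Word: "resist" (length 6)
Number of trigrams = 6 - 3 + 1 = 4
  Position 0: "res"
  Position 1: "esi"
  Position 2: "sis"
  Position 3: "ist"
Trigrams = "res", "esi", "sis", "ist"


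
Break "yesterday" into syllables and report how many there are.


Word: "yesterday"
Syllable breakdown: yes · ter · day
Counting: 3 parts
= 3 syllables


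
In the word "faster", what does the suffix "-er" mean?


Suffix: -er
Example: faster (fast + -er)
Meaning = one who / more


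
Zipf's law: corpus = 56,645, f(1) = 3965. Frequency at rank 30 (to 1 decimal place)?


Zipf's law: f(r) = f(1) / r
f(1) = 3965
f(30) = 3965 / 30
= 132.2 occurrences


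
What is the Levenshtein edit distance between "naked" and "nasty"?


Word 1: "naked" (length 5)
Word 2: "nasty" (length 5)
One optimal edit sequence (insert/delete/substitute each cost 1):
  1. keep 'n'
  2. keep 'a'
  3. substitute 'k' -> 's'  (+1)
  4. substitute 'e' -> 't'  (+1)
  5. substitute 'd' -> 'y'  (+1)
Total edit operations: 3
Edit distance = 3


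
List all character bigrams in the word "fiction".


Word: "fiction" (length 7)
Number of bigrams = 7 - 2 + 1 = 6
  Position 0: "fi"
  Position 1: "ic"
  Position 2: "ct"
  Position 3: "ti"
  Position 4: "io"
  Position 5: "on"
Bigrams = "fi", "ic", "ct", "ti", "io", "on"


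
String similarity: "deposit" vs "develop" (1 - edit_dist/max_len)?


Word 1: "deposit" (length 7)
Word 2: "develop" (length 7)
One optimal edit sequence:
  1. keep 'd'
  2. keep 'e'
  3. substitute 'p' -> 'v'  (+1)
  4. substitute 'o' -> 'e'  (+1)
  5. substitute 's' -> 'l'  (+1)
  6. substitute 'i' -> 'o'  (+1)
  7. substitute 't' -> 'p'  (+1)
Edit distance = 5
Max length = max(7, 7) = 7
Similarity = 1 - 5/7
= 0.2857


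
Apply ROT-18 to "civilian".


Word: "civilian"
Shift: 18
Each letter → (letter + shift) mod 26:
  'c' (2) + 18 = 20 → 'u'
  'i' (8) + 18 = 0 → 'a'
  'v' (21) + 18 = 13 → 'n'
  'i' (8) + 18 = 0 → 'a'
  'l' (11) + 18 = 3 → 'd'
  'i' (8) + 18 = 0 → 'a'
  'a' (0) + 18 = 18 → 's'
  'n' (13) + 18 = 5 → 'f'
Result = "uanadasf"


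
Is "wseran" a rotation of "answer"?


Word: "answer", Candidate: "wseran"
Method: check if candidate is substring of word+word
"answeranswer" contains "wseran"? No
Is rotation = No


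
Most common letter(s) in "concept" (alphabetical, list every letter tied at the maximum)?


Word: "concept"
Letter counts:
  'c': 2
  'e': 1
  'n': 1
  'o': 1
  'p': 1
  't': 1
Maximum count = 2
Most frequent = 'c' (2 times each)


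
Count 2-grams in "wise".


Word: "wise" (length 4)
Number of 2-grams = length - 2 + 1 = 4 - 2 + 1
= 3


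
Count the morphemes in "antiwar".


Word: "antiwar"
Morphemes: anti- + war
Each morpheme carries meaning
= 2 morphemes


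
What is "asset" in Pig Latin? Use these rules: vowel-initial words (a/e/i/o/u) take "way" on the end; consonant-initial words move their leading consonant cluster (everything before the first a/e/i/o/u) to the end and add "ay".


Word: "asset"
Starts with vowel → add 'way'
Pig Latin = "assetway"


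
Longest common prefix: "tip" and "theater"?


Word 1: "tip"
Word 2: "theater"
Comparing from start:
  Pos 0: 't' == 't'
  Pos 1: 'i' != 'h' (stop)
LCP = "t" (length 1)


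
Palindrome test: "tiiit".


Word: "tiiit"
Reversed: "tiiit"
Forward == Backward? tiiit == tiiit
Palindrome = Yes


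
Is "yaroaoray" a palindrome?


Word: "yaroaoray"
Reversed: "yaroaoray"
Forward == Backward? yaroaoray == yaroaoray
Palindrome = Yes


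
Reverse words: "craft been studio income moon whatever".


Original: "craft been studio income moon whatever"
Words (1..n): craft | been | studio | income | moon | whatever
Reversed (n..1): whatever | moon | income | studio | been | craft
Result = "whatever moon income studio been craft"


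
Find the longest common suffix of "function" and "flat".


Word 1: "function"
Word 2: "flat"
Comparing from end:
  Pos -1: 'n' != 't' (stop)
LCS = "" (length 0)


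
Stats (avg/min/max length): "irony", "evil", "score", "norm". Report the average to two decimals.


Lengths: "irony"=5, "evil"=4, "score"=5, "norm"=4
Sum = 18, Count = 4
Average = 18/4 = 4.50
= avg=4.50, min=4, max=5


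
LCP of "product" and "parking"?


Word 1: "product"
Word 2: "parking"
Comparing from start:
  Pos 0: 'p' == 'p'
  Pos 1: 'r' != 'a' (stop)
LCP = "p" (length 1)


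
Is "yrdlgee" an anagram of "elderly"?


Word 1: "elderly" → sorted: deellry
Word 2: "yrdlgee" → sorted: deeglry
Same letters? deellry != deeglry
Anagram = No


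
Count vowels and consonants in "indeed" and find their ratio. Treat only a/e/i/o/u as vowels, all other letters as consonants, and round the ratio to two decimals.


Word: "indeed"
Vowels (a,e,i,o,u): 3
Consonants: 3
Ratio = 3/3
= 1.00


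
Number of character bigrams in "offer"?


Word: "offer" (length 5)
Number of 2-grams = length - 2 + 1 = 5 - 2 + 1
= 4


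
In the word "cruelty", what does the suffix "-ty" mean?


Suffix: -ty
Example: cruelty (cruel + -ty)
Meaning = quality of


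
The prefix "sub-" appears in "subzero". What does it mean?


Prefix: sub-
Example: subzero = sub- + zero
Meaning = under / below


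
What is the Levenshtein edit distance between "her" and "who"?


Word 1: "her" (length 3)
Word 2: "who" (length 3)
One optimal edit sequence (insert/delete/substitute each cost 1):
  1. substitute 'h' -> 'w'  (+1)
  2. substitute 'e' -> 'h'  (+1)
  3. substitute 'r' -> 'o'  (+1)
Total edit operations: 3
Edit distance = 3


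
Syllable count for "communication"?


Word: "communication"
Syllable breakdown: com | mu | ni | ca | tion
Counting: 5 parts
= 5 syllables


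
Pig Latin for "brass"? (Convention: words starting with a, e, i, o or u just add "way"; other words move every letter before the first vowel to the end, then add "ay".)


Word: "brass"
Starts with consonant(s) → move to end, add 'ay'
Consonant cluster: "br"
Pig Latin = "assbray"


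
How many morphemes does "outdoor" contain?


Word: "outdoor"
Morphemes: out- / door
Each morpheme carries meaning
= 2 morphemes


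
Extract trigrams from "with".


Word: "with" (length 4)
Number of trigrams = 4 - 3 + 1 = 2
  Position 0: "wit"
  Position 1: "ith"
Trigrams = "wit", "ith"


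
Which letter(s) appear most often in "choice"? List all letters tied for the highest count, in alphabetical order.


Word: "choice"
Letter counts:
  'c': 2
  'e': 1
  'h': 1
  'i': 1
  'o': 1
Maximum count = 2
Most frequent = 'c' (2 times each)


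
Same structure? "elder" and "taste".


Pattern of "elder": [0, 1, 2, 0, 3]
Pattern of "taste": [0, 1, 2, 0, 3]
Patterns match
Same pattern = Yes


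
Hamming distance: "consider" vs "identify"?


Comparing character by character (same length = 8):
  Pos 0: 'c' vs 'i' !=
  Pos 1: 'o' vs 'd' !=
  Pos 2: 'n' vs 'e' !=
  Pos 3: 's' vs 'n' !=
  Pos 4: 'i' vs 't' !=
  Pos 5: 'd' vs 'i' !=
  Pos 6: 'e' vs 'f' !=
  Pos 7: 'r' vs 'y' !=
Hamming distance = 8


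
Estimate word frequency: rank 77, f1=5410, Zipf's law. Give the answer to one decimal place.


Zipf's law: f(r) = f(1) / r
f(1) = 5410
f(77) = 5410 / 77
= 70.3 occurrences


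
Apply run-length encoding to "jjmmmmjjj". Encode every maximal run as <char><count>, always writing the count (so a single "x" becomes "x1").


String: "jjmmmmjjj"
Scanning for consecutive runs:
  'j' x 2
  'm' x 4
  'j' x 3
RLE = "j2m4j3"


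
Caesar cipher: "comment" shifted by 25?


Word: "comment"
Shift: 25
Each letter → (letter + shift) mod 26:
  'c' (2) + 25 = 1 → 'b'
  'o' (14) + 25 = 13 → 'n'
  'm' (12) + 25 = 11 → 'l'
  'm' (12) + 25 = 11 → 'l'
  'e' (4) + 25 = 3 → 'd'
  'n' (13) + 25 = 12 → 'm'
  't' (19) + 25 = 18 → 's'
Result = "bnlldms"


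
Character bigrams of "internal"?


Word: "internal" (length 8)
Number of bigrams = 8 - 2 + 1 = 7
  Position 0: "in"
  Position 1: "nt"
  Position 2: "te"
  Position 3: "er"
  Position 4: "rn"
  Position 5: "na"
  Position 6: "al"
Bigrams = "in", "nt", "te", "er", "rn", "na", "al"


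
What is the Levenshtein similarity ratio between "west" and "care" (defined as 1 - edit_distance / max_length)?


Word 1: "west" (length 4)
Word 2: "care" (length 4)
One optimal edit sequence:
  1. substitute 'w' -> 'c'  (+1)
  2. substitute 'e' -> 'a'  (+1)
  3. substitute 's' -> 'r'  (+1)
  4. substitute 't' -> 'e'  (+1)
Edit distance = 4
Max length = max(4, 4) = 4
Similarity = 1 - 4/4
= 0.0000


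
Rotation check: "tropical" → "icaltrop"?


Word: "tropical", Candidate: "icaltrop"
Method: check if candidate is substring of word+word
"tropicaltropical" contains "icaltrop"? Yes
Is rotation = Yes


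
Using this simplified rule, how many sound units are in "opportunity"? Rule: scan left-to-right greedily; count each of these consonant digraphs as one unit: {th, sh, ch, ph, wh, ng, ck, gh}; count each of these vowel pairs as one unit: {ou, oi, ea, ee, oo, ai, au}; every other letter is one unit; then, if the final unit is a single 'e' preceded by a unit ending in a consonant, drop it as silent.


Word: "opportunity" (11 letters)
Left-to-right scan:
  1. 'o' (letter)
  2. 'p' (letter)
  3. 'p' (letter)
  4. 'o' (letter)
  5. 'r' (letter)
  6. 't' (letter)
  7. 'u' (letter)
  8. 'n' (letter)
  9. 'i' (letter)
  10. 't' (letter)
  11. 'y' (letter)
Units from scan: 11
Sound units = 11 units


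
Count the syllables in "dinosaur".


Word: "dinosaur"
Syllable breakdown: di / no / saur
Counting: 3 parts
= 3 syllables


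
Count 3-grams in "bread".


Word: "bread" (length 5)
Number of 3-grams = length - 3 + 1 = 5 - 3 + 1
= 3


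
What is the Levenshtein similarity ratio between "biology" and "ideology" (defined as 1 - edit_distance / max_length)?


Word 1: "biology" (length 7)
Word 2: "ideology" (length 8)
One optimal edit sequence:
  1. insert 'i'  (+1)
  2. substitute 'b' -> 'd'  (+1)
  3. substitute 'i' -> 'e'  (+1)
  4. keep 'o'
  5. keep 'l'
  6. keep 'o'
  7. keep 'g'
  8. keep 'y'
Edit distance = 3
Max length = max(7, 8) = 8
Similarity = 1 - 3/8
= 0.6250


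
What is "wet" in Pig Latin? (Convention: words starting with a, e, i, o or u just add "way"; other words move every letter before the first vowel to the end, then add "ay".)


Word: "wet"
Starts with consonant(s) → move to end, add 'ay'
Consonant cluster: "w"
Pig Latin = "etway"


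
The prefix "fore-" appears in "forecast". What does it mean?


Prefix: fore-
Example: forecast (fore- + cast)
Meaning = before


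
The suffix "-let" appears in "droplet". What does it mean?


Suffix: -let
Example: droplet (drop + -let)
Meaning = small


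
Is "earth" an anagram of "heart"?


Word 1: "heart" → sorted: aehrt
Word 2: "earth" → sorted: aehrt
Same letters? aehrt == aehrt
Anagram = Yes


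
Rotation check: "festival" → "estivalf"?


Word: "festival", Candidate: "estivalf"
Method: check if candidate is substring of word+word
"festivalfestival" contains "estivalf"? Yes
Is rotation = Yes


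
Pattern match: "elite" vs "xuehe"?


Pattern of "elite": [0, 1, 2, 3, 0]
Pattern of "xuehe": [0, 1, 2, 3, 2]
Patterns do not match
Same pattern = No


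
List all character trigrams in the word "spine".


Word: "spine" (length 5)
Number of trigrams = 5 - 3 + 1 = 3
  Position 0: "spi"
  Position 1: "pin"
  Position 2: "ine"
Trigrams = "spi", "pin", "ine"


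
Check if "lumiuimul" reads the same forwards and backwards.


Word: "lumiuimul"
Reversed: "lumiuimul"
Forward == Backward? lumiuimul == lumiuimul
Palindrome = Yes


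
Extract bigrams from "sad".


Word: "sad" (length 3)
Number of bigrams = 3 - 2 + 1 = 2
  Position 0: "sa"
  Position 1: "ad"
Bigrams = "sa", "ad"


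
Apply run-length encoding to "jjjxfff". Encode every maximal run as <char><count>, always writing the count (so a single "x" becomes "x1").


String: "jjjxfff"
Scanning for consecutive runs:
  'j' x 3
  'x' x 1
  'f' x 3
RLE = "j3x1f3"


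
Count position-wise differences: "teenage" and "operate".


Comparing character by character (same length = 7):
  Pos 0: 't' vs 'o' !=
  Pos 1: 'e' vs 'p' !=
  Pos 2: 'e' vs 'e' =
  Pos 3: 'n' vs 'r' !=
  Pos 4: 'a' vs 'a' =
  Pos 5: 'g' vs 't' !=
  Pos 6: 'e' vs 'e' =
Hamming distance = 4


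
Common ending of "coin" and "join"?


Word 1: "coin"
Word 2: "join"
Comparing from end:
  Pos -1: 'n' == 'n'
  Pos -2: 'i' == 'i'
  Pos -3: 'o' == 'o'
  Pos -4: 'c' != 'j' (stop)
LCS = "oin" (length 3)


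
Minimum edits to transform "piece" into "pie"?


Word 1: "piece" (length 5)
Word 2: "pie" (length 3)
One optimal edit sequence (insert/delete/substitute each cost 1):
  1. keep 'p'
  2. keep 'i'
  3. delete 'e'  (+1)
  4. delete 'c'  (+1)
  5. keep 'e'
Total edit operations: 2
Edit distance = 2


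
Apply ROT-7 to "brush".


Word: "brush"
Shift: 7
Each letter → (letter + shift) mod 26:
  'b' (1) + 7 = 8 → 'i'
  'r' (17) + 7 = 24 → 'y'
  'u' (20) + 7 = 1 → 'b'
  's' (18) + 7 = 25 → 'z'
  'h' (7) + 7 = 14 → 'o'
Result = "iybzo"


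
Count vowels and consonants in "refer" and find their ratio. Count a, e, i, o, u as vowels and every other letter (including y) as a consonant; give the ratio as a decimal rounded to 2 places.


Word: "refer"
Vowels (a,e,i,o,u): 2
Consonants: 3
Ratio = 2/3
= 0.67


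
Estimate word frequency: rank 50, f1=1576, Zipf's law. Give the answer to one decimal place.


Zipf's law: f(r) = f(1) / r
f(1) = 1576
f(50) = 1576 / 50
= 31.5 occurrences


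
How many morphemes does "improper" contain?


Word: "improper"
Morphemes: im- / proper
Each morpheme carries meaning
= 2 morphemes


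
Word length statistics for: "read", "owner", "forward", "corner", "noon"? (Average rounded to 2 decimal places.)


Lengths: "read"=4, "owner"=5, "forward"=7, "corner"=6, "noon"=4
Sum = 26, Count = 5
Average = 26/5 = 5.20
= avg=5.20, min=4, max=7


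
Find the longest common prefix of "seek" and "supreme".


Word 1: "seek"
Word 2: "supreme"
Comparing from start:
  Pos 0: 's' == 's'
  Pos 1: 'e' != 'u' (stop)
LCP = "s" (length 1)


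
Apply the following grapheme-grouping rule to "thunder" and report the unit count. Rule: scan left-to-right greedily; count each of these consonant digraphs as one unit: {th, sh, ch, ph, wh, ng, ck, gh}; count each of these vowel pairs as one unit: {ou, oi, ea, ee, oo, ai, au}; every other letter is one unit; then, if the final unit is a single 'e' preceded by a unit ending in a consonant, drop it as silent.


Word: "thunder" (7 letters)
Left-to-right scan:
  [1] 'th' (digraph)
  [2] 'u' (letter)
  [3] 'n' (letter)
  [4] 'd' (letter)
  [5] 'e' (letter)
  [6] 'r' (letter)
Units from scan: 6
Sound units = 6 units


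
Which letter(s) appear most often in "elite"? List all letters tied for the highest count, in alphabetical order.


Word: "elite"
Letter counts:
  'e': 2
  'i': 1
  'l': 1
  't': 1
Maximum count = 2
Most frequent = 'e' (2 times each)


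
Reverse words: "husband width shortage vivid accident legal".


Original: "husband width shortage vivid accident legal"
Words (1..n): husband | width | shortage | vivid | accident | legal
Reversed (n..1): legal | accident | vivid | shortage | width | husband
Result = "legal accident vivid shortage width husband"


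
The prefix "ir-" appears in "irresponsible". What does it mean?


Prefix: ir-
As in: irresponsible -> ir- + responsible
Meaning = not


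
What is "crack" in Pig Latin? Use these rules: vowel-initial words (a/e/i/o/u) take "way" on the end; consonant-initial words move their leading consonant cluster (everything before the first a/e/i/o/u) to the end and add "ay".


Word: "crack"
Starts with consonant(s) → move to end, add 'ay'
Consonant cluster: "cr"
Pig Latin = "ackcray"


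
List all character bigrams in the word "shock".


Word: "shock" (length 5)
Number of bigrams = 5 - 2 + 1 = 4
  Position 0: "sh"
  Position 1: "ho"
  Position 2: "oc"
  Position 3: "ck"
Bigrams = "sh", "ho", "oc", "ck"


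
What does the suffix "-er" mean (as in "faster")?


Suffix: -er
As in: faster -> fast + -er
Meaning = one who / more


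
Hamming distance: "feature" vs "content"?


Comparing character by character (same length = 7):
  Pos 0: 'f' vs 'c' !=
  Pos 1: 'e' vs 'o' !=
  Pos 2: 'a' vs 'n' !=
  Pos 3: 't' vs 't' =
  Pos 4: 'u' vs 'e' !=
  Pos 5: 'r' vs 'n' !=
  Pos 6: 'e' vs 't' !=
Hamming distance = 6


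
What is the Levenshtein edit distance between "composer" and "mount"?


Word 1: "composer" (length 8)
Word 2: "mount" (length 5)
One optimal edit sequence (insert/delete/substitute each cost 1):
  1. delete 'c'  (+1)
  2. delete 'o'  (+1)
  3. keep 'm'
  4. delete 'p'  (+1)
  5. keep 'o'
  6. substitute 's' -> 'u'  (+1)
  7. substitute 'e' -> 'n'  (+1)
  8. substitute 'r' -> 't'  (+1)
Total edit operations: 6
Edit distance = 6


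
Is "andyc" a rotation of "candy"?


Word: "candy", Candidate: "andyc"
Method: check if candidate is substring of word+word
"candycandy" contains "andyc"? Yes
Is rotation = Yes


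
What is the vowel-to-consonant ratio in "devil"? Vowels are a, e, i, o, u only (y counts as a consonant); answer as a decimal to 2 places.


Word: "devil"
Vowels (a,e,i,o,u): 2
Consonants: 3
Ratio = 2/3
= 0.67


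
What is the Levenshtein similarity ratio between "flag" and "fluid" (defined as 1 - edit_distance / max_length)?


Word 1: "flag" (length 4)
Word 2: "fluid" (length 5)
One optimal edit sequence:
  1. keep 'f'
  2. keep 'l'
  3. insert 'u'  (+1)
  4. substitute 'a' -> 'i'  (+1)
  5. substitute 'g' -> 'd'  (+1)
Edit distance = 3
Max length = max(4, 5) = 5
Similarity = 1 - 3/5
= 0.4000


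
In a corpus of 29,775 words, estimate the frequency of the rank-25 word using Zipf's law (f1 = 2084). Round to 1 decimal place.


Zipf's law: f(r) = f(1) / r
f(1) = 2084
f(25) = 2084 / 25
= 83.4 occurrences


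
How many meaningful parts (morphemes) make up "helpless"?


Word: "helpless"
Morphemes: help | -less
Each morpheme carries meaning
= 2 morphemes


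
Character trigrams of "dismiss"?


Word: "dismiss" (length 7)
Number of trigrams = 7 - 3 + 1 = 5
  Position 0: "dis"
  Position 1: "ism"
  Position 2: "smi"
  Position 3: "mis"
  Position 4: "iss"
Trigrams = "dis", "ism", "smi", "mis", "iss"


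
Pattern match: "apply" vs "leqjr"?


Pattern of "apply": [0, 1, 1, 2, 3]
Pattern of "leqjr": [0, 1, 2, 3, 4]
Patterns do not match
Same pattern = No


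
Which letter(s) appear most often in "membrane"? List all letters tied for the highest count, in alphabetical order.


Word: "membrane"
Letter counts:
  'a': 1
  'b': 1
  'e': 2
  'm': 2
  'n': 1
  'r': 1
Maximum count = 2
Most frequent = 'e', 'm' (2 times each)


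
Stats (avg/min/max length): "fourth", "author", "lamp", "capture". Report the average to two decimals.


Lengths: "fourth"=6, "author"=6, "lamp"=4, "capture"=7
Sum = 23, Count = 4
Average = 23/4 = 5.75
= avg=5.75, min=4, max=7


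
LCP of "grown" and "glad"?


Word 1: "grown"
Word 2: "glad"
Comparing from start:
  Pos 0: 'g' == 'g'
  Pos 1: 'r' != 'l' (stop)
LCP = "g" (length 1)


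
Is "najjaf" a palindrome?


Word: "najjaf"
Reversed: "fajjan"
Forward == Backward? najjaf != fajjan
Palindrome = No


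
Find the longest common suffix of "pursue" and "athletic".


Word 1: "pursue"
Word 2: "athletic"
Comparing from end:
  Pos -1: 'e' != 'c' (stop)
LCS = "" (length 0)


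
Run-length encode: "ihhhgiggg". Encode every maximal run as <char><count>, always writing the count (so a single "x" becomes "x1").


String: "ihhhgiggg"
Scanning for consecutive runs:
  'i' x 1
  'h' x 3
  'g' x 1
  'i' x 1
  'g' x 3
RLE = "i1h3g1i1g3"


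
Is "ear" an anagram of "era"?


Word 1: "era" → sorted: aer
Word 2: "ear" → sorted: aer
Same letters? aer == aer
Anagram = Yes


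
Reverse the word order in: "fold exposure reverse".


Original: "fold exposure reverse"
Words (1..n): fold | exposure | reverse
Reversed (n..1): reverse | exposure | fold
Result = "reverse exposure fold"


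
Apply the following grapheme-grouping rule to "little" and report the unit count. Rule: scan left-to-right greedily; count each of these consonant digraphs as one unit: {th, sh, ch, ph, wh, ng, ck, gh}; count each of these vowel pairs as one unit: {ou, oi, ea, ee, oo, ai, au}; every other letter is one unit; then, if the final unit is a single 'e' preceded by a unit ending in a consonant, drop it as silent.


Word: "little" (6 letters)
Left-to-right scan:
  (1) 'l' (letter)
  (2) 'i' (letter)
  (3) 't' (letter)
  (4) 't' (letter)
  (5) 'l' (letter)
  (6) 'e' (letter)
Units from scan: 6
Final unit is 'e' after a consonant -> drop as silent (-1)
Sound units = 5 units


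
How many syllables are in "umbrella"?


Word: "umbrella"
Syllable breakdown: um | brel | la
Counting: 3 parts
= 3 syllables


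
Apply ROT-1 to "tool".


Word: "tool"
Shift: 1
Each letter → (letter + shift) mod 26:
  't' (19) + 1 = 20 → 'u'
  'o' (14) + 1 = 15 → 'p'
  'o' (14) + 1 = 15 → 'p'
  'l' (11) + 1 = 12 → 'm'
Result = "uppm"


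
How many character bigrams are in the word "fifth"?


Word: "fifth" (length 5)
Number of 2-grams = length - 2 + 1 = 5 - 2 + 1
= 4


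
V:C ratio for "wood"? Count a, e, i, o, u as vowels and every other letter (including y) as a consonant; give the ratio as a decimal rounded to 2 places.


Word: "wood"
Vowels (a,e,i,o,u): 2
Consonants: 2
Ratio = 2/2
= 1.00


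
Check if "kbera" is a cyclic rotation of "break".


Word: "break", Candidate: "kbera"
Method: check if candidate is substring of word+word
"breakbreak" contains "kbera"? No
Is rotation = No


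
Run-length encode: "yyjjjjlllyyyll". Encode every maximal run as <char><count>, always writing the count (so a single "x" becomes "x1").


String: "yyjjjjlllyyyll"
Scanning for consecutive runs:
  'y' x 2
  'j' x 4
  'l' x 3
  'y' x 3
  'l' x 2
RLE = "y2j4l3y3l2"


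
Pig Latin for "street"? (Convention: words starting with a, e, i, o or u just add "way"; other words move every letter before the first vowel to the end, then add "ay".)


Word: "street"
Starts with consonant(s) → move to end, add 'ay'
Consonant cluster: "str"
Pig Latin = "eetstray"


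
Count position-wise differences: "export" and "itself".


Comparing character by character (same length = 6):
  Pos 0: 'e' vs 'i' !=
  Pos 1: 'x' vs 't' !=
  Pos 2: 'p' vs 's' !=
  Pos 3: 'o' vs 'e' !=
  Pos 4: 'r' vs 'l' !=
  Pos 5: 't' vs 'f' !=
Hamming distance = 6


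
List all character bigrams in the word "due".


Word: "due" (length 3)
Number of bigrams = 3 - 2 + 1 = 2
  Position 0: "du"
  Position 1: "ue"
Bigrams = "du", "ue"


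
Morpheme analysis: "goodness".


Word: "goodness"
Morphemes: good / -ness
Each morpheme carries meaning
= 2 morphemes


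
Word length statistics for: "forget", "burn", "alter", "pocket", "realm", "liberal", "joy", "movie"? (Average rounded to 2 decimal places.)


Lengths: "forget"=6, "burn"=4, "alter"=5, "pocket"=6, "realm"=5, "liberal"=7, "joy"=3, "movie"=5
Sum = 41, Count = 8
Average = 41/8 = 5.13
= avg=5.13, min=3, max=7


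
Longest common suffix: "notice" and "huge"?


Word 1: "notice"
Word 2: "huge"
Comparing from end:
  Pos -1: 'e' == 'e'
  Pos -2: 'c' != 'g' (stop)
LCS = "e" (length 1)


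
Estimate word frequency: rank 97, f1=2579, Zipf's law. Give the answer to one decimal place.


Zipf's law: f(r) = f(1) / r
f(1) = 2579
f(97) = 2579 / 97
= 26.6 occurrences


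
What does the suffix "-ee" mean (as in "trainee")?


Suffix: -ee
As in: trainee -> train + -ee
Meaning = one who receives


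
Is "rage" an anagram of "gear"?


Word 1: "gear" → sorted: aegr
Word 2: "rage" → sorted: aegr
Same letters? aegr == aegr
Anagram = Yes


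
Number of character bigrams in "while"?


Word: "while" (length 5)
Number of 2-grams = length - 2 + 1 = 5 - 2 + 1
= 4


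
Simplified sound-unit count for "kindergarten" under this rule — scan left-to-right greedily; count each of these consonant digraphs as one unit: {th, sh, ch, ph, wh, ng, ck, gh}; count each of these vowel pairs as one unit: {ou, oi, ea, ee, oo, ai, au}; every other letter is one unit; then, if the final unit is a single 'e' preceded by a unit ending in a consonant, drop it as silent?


Word: "kindergarten" (12 letters)
Left-to-right scan:
  (1) 'k' (letter)
  (2) 'i' (letter)
  (3) 'n' (letter)
  (4) 'd' (letter)
  (5) 'e' (letter)
  (6) 'r' (letter)
  (7) 'g' (letter)
  (8) 'a' (letter)
  (9) 'r' (letter)
  (10) 't' (letter)
  (11) 'e' (letter)
  (12) 'n' (letter)
Units from scan: 12
Sound units = 12 units


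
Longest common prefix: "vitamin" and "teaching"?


Word 1: "vitamin"
Word 2: "teaching"
Comparing from start:
  Pos 0: 'v' != 't' (stop)
LCP = "" (length 0)


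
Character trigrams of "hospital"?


Word: "hospital" (length 8)
Number of trigrams = 8 - 3 + 1 = 6
  Position 0: "hos"
  Position 1: "osp"
  Position 2: "spi"
  Position 3: "pit"
  Position 4: "ita"
  Position 5: "tal"
Trigrams = "hos", "osp", "spi", "pit", "ita", "tal"


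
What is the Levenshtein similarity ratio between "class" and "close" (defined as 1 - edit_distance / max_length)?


Word 1: "class" (length 5)
Word 2: "close" (length 5)
One optimal edit sequence:
  1. keep 'c'
  2. keep 'l'
  3. substitute 'a' -> 'o'  (+1)
  4. keep 's'
  5. substitute 's' -> 'e'  (+1)
Edit distance = 2
Max length = max(5, 5) = 5
Similarity = 1 - 2/5
= 0.6000


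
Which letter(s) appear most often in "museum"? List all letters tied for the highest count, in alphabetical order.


Word: "museum"
Letter counts:
  'e': 1
  'm': 2
  's': 1
  'u': 2
Maximum count = 2
Most frequent = 'm', 'u' (2 times each)


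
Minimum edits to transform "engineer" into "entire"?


Word 1: "engineer" (length 8)
Word 2: "entire" (length 6)
One optimal edit sequence (insert/delete/substitute each cost 1):
  1. keep 'e'
  2. keep 'n'
  3. substitute 'g' -> 't'  (+1)
  4. keep 'i'
  5. delete 'n'  (+1)
  6. substitute 'e' -> 'r'  (+1)
  7. keep 'e'
  8. delete 'r'  (+1)
Total edit operations: 4
Edit distance = 4


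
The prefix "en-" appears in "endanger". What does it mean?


Prefix: en-
As in: endanger -> en- + danger
Meaning = cause to / put into


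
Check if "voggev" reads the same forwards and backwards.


Word: "voggev"
Reversed: "veggov"
Forward == Backward? voggev != veggov
Palindrome = No


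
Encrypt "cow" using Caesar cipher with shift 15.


Word: "cow"
Shift: 15
Each letter → (letter + shift) mod 26:
  'c' (2) + 15 = 17 → 'r'
  'o' (14) + 15 = 3 → 'd'
  'w' (22) + 15 = 11 → 'l'
Result = "rdl"


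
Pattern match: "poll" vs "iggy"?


Pattern of "poll": [0, 1, 2, 2]
Pattern of "iggy": [0, 1, 1, 2]
Patterns do not match
Same pattern = No


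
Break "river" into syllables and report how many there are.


Word: "river"
Syllable breakdown: riv / er
Counting: 2 parts
= 2 syllables


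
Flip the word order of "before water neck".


Original: "before water neck"
Words (1..n): before | water | neck
Reversed (n..1): neck | water | before
Result = "neck water before"


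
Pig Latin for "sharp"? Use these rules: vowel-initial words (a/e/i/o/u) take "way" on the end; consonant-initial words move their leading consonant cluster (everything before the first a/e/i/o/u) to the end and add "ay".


Word: "sharp"
Starts with consonant(s) → move to end, add 'ay'
Consonant cluster: "sh"
Pig Latin = "arpshay"


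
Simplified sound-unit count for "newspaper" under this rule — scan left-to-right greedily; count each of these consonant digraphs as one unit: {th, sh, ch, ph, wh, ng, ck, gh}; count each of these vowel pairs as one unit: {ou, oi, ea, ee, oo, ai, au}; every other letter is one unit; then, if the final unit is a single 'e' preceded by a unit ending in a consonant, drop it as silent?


Word: "newspaper" (9 letters)
Left-to-right scan:
  (1) 'n' (letter)
  (2) 'e' (letter)
  (3) 'w' (letter)
  (4) 's' (letter)
  (5) 'p' (letter)
  (6) 'a' (letter)
  (7) 'p' (letter)
  (8) 'e' (letter)
  (9) 'r' (letter)
Units from scan: 9
Sound units = 9 units
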